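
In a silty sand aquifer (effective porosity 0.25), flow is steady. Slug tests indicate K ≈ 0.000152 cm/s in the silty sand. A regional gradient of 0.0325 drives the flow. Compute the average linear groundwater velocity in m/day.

0.0171

Convert K: 0.000152 cm/s × 864 = 0.1313 m/day.
Hydraulic gradient i = 0.0325.
Darcy flux q = K · i = 0.1313 × 0.03250 = 0.004268 m/day.
Seepage velocity v = q / n_e = 0.004268 / 0.25 = 0.01707 m/day.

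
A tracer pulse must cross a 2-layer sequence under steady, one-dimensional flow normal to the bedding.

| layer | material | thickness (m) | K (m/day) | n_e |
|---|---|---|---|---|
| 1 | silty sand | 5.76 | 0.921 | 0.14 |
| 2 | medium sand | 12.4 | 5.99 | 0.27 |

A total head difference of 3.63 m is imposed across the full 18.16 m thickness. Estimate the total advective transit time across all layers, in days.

With flow normal to the layers, continuity requires the same specific discharge q through every layer.
Σ(b_i/K_i) = 5.76/0.921 + 12.4/5.99 = 8.324 d.
q = Δh / Σ(b_i/K_i) = 3.63 / 8.324 = 0.4361 m/day.
In each layer the seepage velocity is v_i = q/n_i, so the layer transit time is t_i = b_i·n_i / q:
  layer 1 (silty sand): t_1 = 5.76 × 0.14 / 0.4361 = 1.849 d
  layer 2 (medium sand): t_2 = 12.4 × 0.27 / 0.4361 = 7.678 d
Total t = Σ t_i = 9.527 days.

9.53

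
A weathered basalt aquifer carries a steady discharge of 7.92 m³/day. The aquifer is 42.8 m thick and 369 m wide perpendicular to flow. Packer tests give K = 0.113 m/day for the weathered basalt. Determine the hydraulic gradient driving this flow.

0.00444

Cross-sectional area A = 369 × 42.8 = 15793 m².
From Q = K·A·i, i = Q / (K·A) = 7.92 / (0.1130 × 15793) = 0.004438.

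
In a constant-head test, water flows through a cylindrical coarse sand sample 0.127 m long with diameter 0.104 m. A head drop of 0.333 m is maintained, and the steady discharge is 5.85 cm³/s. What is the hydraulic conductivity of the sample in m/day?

22.7

Cross-sectional area A = π·(d/2)² = π × (0.104/2)² = 0.008495 m².
Convert discharge: 5.85 cm³/s = 5.850e-06 m³/s.
Darcy's law rearranged: K = Q·L / (A·Δh) = 5.850e-06 × 0.127 / (0.008495 × 0.333) = 0.0002626 m/s = 22.69 m/day.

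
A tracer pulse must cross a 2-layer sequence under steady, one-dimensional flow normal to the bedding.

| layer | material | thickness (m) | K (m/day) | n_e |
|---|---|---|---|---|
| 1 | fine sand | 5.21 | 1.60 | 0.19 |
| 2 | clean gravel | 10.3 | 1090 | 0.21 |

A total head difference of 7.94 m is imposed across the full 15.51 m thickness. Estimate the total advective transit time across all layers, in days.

With flow normal to the layers, continuity requires the same specific discharge q through every layer.
Σ(b_i/K_i) = 5.21/1.60 + 10.3/1090 = 3.266 d.
q = Δh / Σ(b_i/K_i) = 7.94 / 3.266 = 2.431 m/day.
In each layer the seepage velocity is v_i = q/n_i, so the layer transit time is t_i = b_i·n_i / q:
  layer 1 (fine sand): t_1 = 5.21 × 0.19 / 2.431 = 0.4071 d
  layer 2 (clean gravel): t_2 = 10.3 × 0.21 / 2.431 = 0.8896 d
Total t = Σ t_i = 1.297 days.

1.30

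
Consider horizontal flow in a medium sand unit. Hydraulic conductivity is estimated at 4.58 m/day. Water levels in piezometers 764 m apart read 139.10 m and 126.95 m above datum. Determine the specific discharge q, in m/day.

Hydraulic gradient i = (139.10 − 126.95) / 764 = 12.15 / 764 = 0.01590.
Specific discharge q = K · i = 4.580 × 0.01590 = 0.07284 m/day.

0.0728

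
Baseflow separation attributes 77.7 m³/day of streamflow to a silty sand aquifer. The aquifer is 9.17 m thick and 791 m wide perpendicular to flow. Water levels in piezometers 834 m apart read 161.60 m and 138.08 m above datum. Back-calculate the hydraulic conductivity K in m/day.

0.380

Cross-sectional area A = 791 × 9.17 = 7253 m².
Hydraulic gradient i = (161.60 − 138.08) / 834 = 23.52 / 834 = 0.02820.
From Q = K·A·i, K = Q / (A·i) = 77.7 / (7253 × 0.02820) = 0.3798 m/day.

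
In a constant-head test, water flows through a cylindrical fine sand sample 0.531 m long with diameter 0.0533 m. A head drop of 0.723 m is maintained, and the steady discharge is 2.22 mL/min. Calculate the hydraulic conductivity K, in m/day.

Cross-sectional area A = π·(d/2)² = π × (0.0533/2)² = 0.002231 m².
Convert discharge: 2.22 mL/min = 3.700e-08 m³/s.
Darcy's law rearranged: K = Q·L / (A·Δh) = 3.700e-08 × 0.531 / (0.002231 × 0.723) = 1.218e-05 m/s = 1.052 m/day.

1.05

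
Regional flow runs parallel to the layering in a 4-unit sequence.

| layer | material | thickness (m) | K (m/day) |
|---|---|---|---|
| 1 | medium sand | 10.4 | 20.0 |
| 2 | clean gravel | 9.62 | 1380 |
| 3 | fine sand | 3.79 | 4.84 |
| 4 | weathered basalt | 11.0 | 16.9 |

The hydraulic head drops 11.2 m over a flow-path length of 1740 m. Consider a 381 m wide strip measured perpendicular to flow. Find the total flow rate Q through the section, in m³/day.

Flow is parallel to layering, so each bed carries its own Darcy discharge and the transmissivities add.
Σ(K_i·b_i) = 20.0×10.4 + 1380×9.62 + 4.84×3.79 + 16.9×11.0 = 13688 m²/day.
Hydraulic gradient i = Δh / L = 11.2 / 1740 = 0.006437.
Q = Σ(K_i·b_i) · W · i = 13688 × 381 × 0.006437 = 33568 m³/day.

33600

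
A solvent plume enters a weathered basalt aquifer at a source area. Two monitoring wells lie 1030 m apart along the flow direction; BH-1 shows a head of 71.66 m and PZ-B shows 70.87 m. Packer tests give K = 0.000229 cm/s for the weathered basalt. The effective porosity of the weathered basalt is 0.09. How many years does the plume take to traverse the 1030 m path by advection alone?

Convert K: 0.000229 cm/s × 864 = 0.1979 m/day.
Hydraulic gradient i = (71.66 − 70.87) / 1030 = 0.79 / 1030 = 0.0007670.
Darcy flux q = K · i = 0.1979 × 0.0007670 = 0.0001518 m/day.
Seepage velocity v = q / n_e = 0.0001518 / 0.09 = 0.001686 m/day.
Travel time t = L / v = 1030 / 0.001686 = 6.109e+05 days = 1672 years.

1670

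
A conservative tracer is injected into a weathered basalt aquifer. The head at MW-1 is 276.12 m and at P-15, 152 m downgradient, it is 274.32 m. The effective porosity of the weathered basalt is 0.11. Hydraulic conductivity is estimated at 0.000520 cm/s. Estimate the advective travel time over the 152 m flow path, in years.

Convert K: 0.000520 cm/s × 864 = 0.4493 m/day.
Hydraulic gradient i = (276.12 − 274.32) / 152 = 1.8 / 152 = 0.01184.
Darcy flux q = K · i = 0.4493 × 0.01184 = 0.005320 m/day.
Seepage velocity v = q / n_e = 0.005320 / 0.11 = 0.04837 m/day.
Travel time t = L / v = 152 / 0.04837 = 3143 days = 8.604 years.

8.60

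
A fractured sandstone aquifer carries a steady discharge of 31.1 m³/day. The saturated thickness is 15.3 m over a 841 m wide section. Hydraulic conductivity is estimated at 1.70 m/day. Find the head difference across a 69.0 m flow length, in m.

0.0981

Cross-sectional area A = 841 × 15.3 = 12867 m².
From Q = K·A·i, i = Q / (K·A) = 31.1 / (1.700 × 12867) = 0.001422.
Head loss Δh = i · L = 0.001422 × 69.0 = 0.09810 m.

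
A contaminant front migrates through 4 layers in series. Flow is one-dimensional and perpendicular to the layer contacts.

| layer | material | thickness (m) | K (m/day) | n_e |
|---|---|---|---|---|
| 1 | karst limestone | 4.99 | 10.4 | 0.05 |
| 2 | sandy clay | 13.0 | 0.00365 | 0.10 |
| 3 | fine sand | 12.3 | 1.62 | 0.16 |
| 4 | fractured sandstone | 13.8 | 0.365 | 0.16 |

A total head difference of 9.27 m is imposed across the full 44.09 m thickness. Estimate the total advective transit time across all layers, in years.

6.10

With flow normal to the layers, continuity requires the same specific discharge q through every layer.
Σ(b_i/K_i) = 4.99/10.4 + 13.0/0.00365 + 12.3/1.62 + 13.8/0.365 = 3608 d.
q = Δh / Σ(b_i/K_i) = 9.27 / 3608 = 0.002570 m/day.
In each layer the seepage velocity is v_i = q/n_i, so the layer transit time is t_i = b_i·n_i / q:
  layer 1 (karst limestone): t_1 = 4.99 × 0.05 / 0.002570 = 97.10 d
  layer 2 (sandy clay): t_2 = 13.0 × 0.10 / 0.002570 = 505.9 d
  layer 3 (fine sand): t_3 = 12.3 × 0.16 / 0.002570 = 765.9 d
  layer 4 (fractured sandstone): t_4 = 13.8 × 0.16 / 0.002570 = 859.3 d
Total t = Σ t_i = 2228 days = 6.100 years.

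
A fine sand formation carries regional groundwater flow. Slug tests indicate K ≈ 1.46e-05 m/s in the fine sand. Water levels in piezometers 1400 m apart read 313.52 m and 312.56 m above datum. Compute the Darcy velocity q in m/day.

0.000865

Convert K: 1.46e-05 m/s × 86400 = 1.261 m/day.
Hydraulic gradient i = (313.52 − 312.56) / 1400 = 0.96 / 1400 = 0.0006857.
Specific discharge q = K · i = 1.261 × 0.0006857 = 0.0008650 m/day.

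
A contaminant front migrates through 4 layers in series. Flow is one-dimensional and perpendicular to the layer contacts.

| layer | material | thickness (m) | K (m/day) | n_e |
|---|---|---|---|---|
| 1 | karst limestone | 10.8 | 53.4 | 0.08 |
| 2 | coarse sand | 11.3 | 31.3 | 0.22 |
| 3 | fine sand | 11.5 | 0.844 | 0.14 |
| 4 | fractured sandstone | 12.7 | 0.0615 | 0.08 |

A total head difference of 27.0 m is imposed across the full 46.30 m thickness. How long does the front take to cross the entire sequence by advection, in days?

48.8

With flow normal to the layers, continuity requires the same specific discharge q through every layer.
Σ(b_i/K_i) = 10.8/53.4 + 11.3/31.3 + 11.5/0.844 + 12.7/0.0615 = 220.7 d.
q = Δh / Σ(b_i/K_i) = 27.0 / 220.7 = 0.1223 m/day.
In each layer the seepage velocity is v_i = q/n_i, so the layer transit time is t_i = b_i·n_i / q:
  layer 1 (karst limestone): t_1 = 10.8 × 0.08 / 0.1223 = 7.062 d
  layer 2 (coarse sand): t_2 = 11.3 × 0.22 / 0.1223 = 20.32 d
  layer 3 (fine sand): t_3 = 11.5 × 0.14 / 0.1223 = 13.16 d
  layer 4 (fractured sandstone): t_4 = 12.7 × 0.08 / 0.1223 = 8.305 d
Total t = Σ t_i = 48.85 days.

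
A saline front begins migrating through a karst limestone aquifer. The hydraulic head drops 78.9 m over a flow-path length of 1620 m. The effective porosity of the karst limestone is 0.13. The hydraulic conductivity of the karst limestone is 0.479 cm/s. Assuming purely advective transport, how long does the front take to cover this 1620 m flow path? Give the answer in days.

Convert K: 0.479 cm/s × 864 = 413.9 m/day.
Hydraulic gradient i = Δh / L = 78.9 / 1620 = 0.04870.
Darcy flux q = K · i = 413.9 × 0.04870 = 20.16 m/day.
Seepage velocity v = q / n_e = 20.16 / 0.13 = 155.0 m/day.
Travel time t = L / v = 1620 / 155.0 = 10.45 days.

10.4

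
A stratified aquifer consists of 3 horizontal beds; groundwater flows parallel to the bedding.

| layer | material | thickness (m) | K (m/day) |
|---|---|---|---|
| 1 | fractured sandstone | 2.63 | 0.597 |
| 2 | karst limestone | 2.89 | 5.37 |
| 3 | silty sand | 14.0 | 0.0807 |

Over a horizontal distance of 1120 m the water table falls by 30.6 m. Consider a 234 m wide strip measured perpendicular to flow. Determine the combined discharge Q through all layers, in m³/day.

Flow is parallel to layering, so each bed carries its own Darcy discharge and the transmissivities add.
Σ(K_i·b_i) = 0.597×2.63 + 5.37×2.89 + 0.0807×14.0 = 18.22 m²/day.
Hydraulic gradient i = Δh / L = 30.6 / 1120 = 0.02732.
Q = Σ(K_i·b_i) · W · i = 18.22 × 234 × 0.02732 = 116.5 m³/day.

116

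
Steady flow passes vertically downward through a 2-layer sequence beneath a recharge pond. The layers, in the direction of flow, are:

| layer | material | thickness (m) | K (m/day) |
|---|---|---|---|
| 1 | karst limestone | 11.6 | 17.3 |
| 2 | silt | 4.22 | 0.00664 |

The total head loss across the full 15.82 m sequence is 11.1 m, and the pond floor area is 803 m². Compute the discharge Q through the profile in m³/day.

14.0

Flow is perpendicular to layering, so the layers act in series and the equivalent K is the thickness-weighted harmonic mean.
Total thickness L = 11.6 + 4.22 = 15.82 m.
Σ(b_i/K_i) = 11.6/17.3 + 4.22/0.00664 = 636.2 d.
K_eq = L / Σ(b_i/K_i) = 15.82 / 636.2 = 0.02487 m/day.
Q = K_eq · A · (Δh/L) = 0.02487 × 803 × (11.1/15.82) = 14.01 m³/day.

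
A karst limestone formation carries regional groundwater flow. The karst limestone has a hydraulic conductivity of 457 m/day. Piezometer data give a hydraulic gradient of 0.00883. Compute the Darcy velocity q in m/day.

4.04

Hydraulic gradient i = 0.00883.
Specific discharge q = K · i = 457.0 × 0.008830 = 4.035 m/day.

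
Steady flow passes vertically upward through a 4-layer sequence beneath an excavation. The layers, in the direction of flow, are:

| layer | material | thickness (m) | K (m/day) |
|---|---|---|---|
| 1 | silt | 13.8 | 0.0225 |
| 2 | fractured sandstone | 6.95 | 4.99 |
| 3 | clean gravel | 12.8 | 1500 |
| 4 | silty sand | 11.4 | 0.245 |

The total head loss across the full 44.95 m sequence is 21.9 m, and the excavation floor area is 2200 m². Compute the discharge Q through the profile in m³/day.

Flow is perpendicular to layering, so the layers act in series and the equivalent K is the thickness-weighted harmonic mean.
Total thickness L = 13.8 + 6.95 + 12.8 + 11.4 = 44.95 m.
Σ(b_i/K_i) = 13.8/0.0225 + 6.95/4.99 + 12.8/1500 + 11.4/0.245 = 661.3 d.
K_eq = L / Σ(b_i/K_i) = 44.95 / 661.3 = 0.06798 m/day.
Q = K_eq · A · (Δh/L) = 0.06798 × 2200 × (21.9/44.95) = 72.86 m³/day.

72.9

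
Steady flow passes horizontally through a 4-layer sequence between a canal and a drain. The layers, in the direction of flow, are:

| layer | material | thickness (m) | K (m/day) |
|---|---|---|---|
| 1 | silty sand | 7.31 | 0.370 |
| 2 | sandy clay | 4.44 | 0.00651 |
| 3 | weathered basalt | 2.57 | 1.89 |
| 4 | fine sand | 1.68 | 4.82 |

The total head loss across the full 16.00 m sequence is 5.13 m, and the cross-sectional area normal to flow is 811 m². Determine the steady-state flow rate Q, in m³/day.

Flow is perpendicular to layering, so the layers act in series and the equivalent K is the thickness-weighted harmonic mean.
Total thickness L = 7.31 + 4.44 + 2.57 + 1.68 = 16.00 m.
Σ(b_i/K_i) = 7.31/0.370 + 4.44/0.00651 + 2.57/1.89 + 1.68/4.82 = 703.5 d.
K_eq = L / Σ(b_i/K_i) = 16.00 / 703.5 = 0.02274 m/day.
Q = K_eq · A · (Δh/L) = 0.02274 × 811 × (5.13/16.00) = 5.914 m³/day.

5.91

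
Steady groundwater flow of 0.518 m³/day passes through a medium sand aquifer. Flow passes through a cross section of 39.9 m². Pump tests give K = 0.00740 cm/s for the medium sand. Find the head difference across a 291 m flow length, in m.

Convert K: 0.00740 cm/s × 864 = 6.394 m/day.
From Q = K·A·i, i = Q / (K·A) = 0.518 / (6.394 × 39.90) = 0.002031.
Head loss Δh = i · L = 0.002031 × 291 = 0.5909 m.

0.591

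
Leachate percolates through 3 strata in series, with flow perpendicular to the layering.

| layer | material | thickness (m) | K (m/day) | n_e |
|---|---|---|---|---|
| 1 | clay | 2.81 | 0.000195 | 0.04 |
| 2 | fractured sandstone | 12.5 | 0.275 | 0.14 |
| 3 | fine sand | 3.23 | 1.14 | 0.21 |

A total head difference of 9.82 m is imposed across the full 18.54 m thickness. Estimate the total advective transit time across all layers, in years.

With flow normal to the layers, continuity requires the same specific discharge q through every layer.
Σ(b_i/K_i) = 2.81/0.000195 + 12.5/0.275 + 3.23/1.14 = 14459 d.
q = Δh / Σ(b_i/K_i) = 9.82 / 14459 = 0.0006792 m/day.
In each layer the seepage velocity is v_i = q/n_i, so the layer transit time is t_i = b_i·n_i / q:
  layer 1 (clay): t_1 = 2.81 × 0.04 / 0.0006792 = 165.5 d
  layer 2 (fractured sandstone): t_2 = 12.5 × 0.14 / 0.0006792 = 2577 d
  layer 3 (fine sand): t_3 = 3.23 × 0.21 / 0.0006792 = 998.7 d
Total t = Σ t_i = 3741 days = 10.24 years.

10.2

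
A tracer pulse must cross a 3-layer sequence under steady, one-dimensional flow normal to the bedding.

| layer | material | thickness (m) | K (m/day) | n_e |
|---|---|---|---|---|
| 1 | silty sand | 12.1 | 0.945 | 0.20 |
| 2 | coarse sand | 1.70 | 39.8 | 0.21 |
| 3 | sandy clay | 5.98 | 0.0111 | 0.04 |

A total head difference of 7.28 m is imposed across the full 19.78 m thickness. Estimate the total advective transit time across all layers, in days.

229

With flow normal to the layers, continuity requires the same specific discharge q through every layer.
Σ(b_i/K_i) = 12.1/0.945 + 1.70/39.8 + 5.98/0.0111 = 551.6 d.
q = Δh / Σ(b_i/K_i) = 7.28 / 551.6 = 0.01320 m/day.
In each layer the seepage velocity is v_i = q/n_i, so the layer transit time is t_i = b_i·n_i / q:
  layer 1 (silty sand): t_1 = 12.1 × 0.20 / 0.01320 = 183.4 d
  layer 2 (coarse sand): t_2 = 1.70 × 0.21 / 0.01320 = 27.05 d
  layer 3 (sandy clay): t_3 = 5.98 × 0.04 / 0.01320 = 18.12 d
Total t = Σ t_i = 228.5 days.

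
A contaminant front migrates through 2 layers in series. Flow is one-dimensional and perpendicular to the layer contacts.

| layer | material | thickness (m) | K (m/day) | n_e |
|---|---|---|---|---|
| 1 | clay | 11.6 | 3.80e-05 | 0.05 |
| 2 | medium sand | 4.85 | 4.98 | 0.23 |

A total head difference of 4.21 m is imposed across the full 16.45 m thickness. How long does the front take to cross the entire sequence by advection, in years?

337

With flow normal to the layers, continuity requires the same specific discharge q through every layer.
Σ(b_i/K_i) = 11.6/3.80e-05 + 4.85/4.98 = 3.053e+05 d.
q = Δh / Σ(b_i/K_i) = 4.21 / 3.053e+05 = 1.379e-05 m/day.
In each layer the seepage velocity is v_i = q/n_i, so the layer transit time is t_i = b_i·n_i / q:
  layer 1 (clay): t_1 = 11.6 × 0.05 / 1.379e-05 = 42055 d
  layer 2 (medium sand): t_2 = 4.85 × 0.23 / 1.379e-05 = 80884 d
Total t = Σ t_i = 1.229e+05 days = 336.6 years.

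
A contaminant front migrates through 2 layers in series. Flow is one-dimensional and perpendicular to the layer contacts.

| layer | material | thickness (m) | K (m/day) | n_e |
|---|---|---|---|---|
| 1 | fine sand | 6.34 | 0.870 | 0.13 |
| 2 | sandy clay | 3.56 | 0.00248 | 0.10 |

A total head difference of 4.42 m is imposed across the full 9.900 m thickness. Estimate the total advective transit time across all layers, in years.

1.05

With flow normal to the layers, continuity requires the same specific discharge q through every layer.
Σ(b_i/K_i) = 6.34/0.870 + 3.56/0.00248 = 1443 d.
q = Δh / Σ(b_i/K_i) = 4.42 / 1443 = 0.003064 m/day.
In each layer the seepage velocity is v_i = q/n_i, so the layer transit time is t_i = b_i·n_i / q:
  layer 1 (fine sand): t_1 = 6.34 × 0.13 / 0.003064 = 269.0 d
  layer 2 (sandy clay): t_2 = 3.56 × 0.10 / 0.003064 = 116.2 d
Total t = Σ t_i = 385.2 days = 1.055 years.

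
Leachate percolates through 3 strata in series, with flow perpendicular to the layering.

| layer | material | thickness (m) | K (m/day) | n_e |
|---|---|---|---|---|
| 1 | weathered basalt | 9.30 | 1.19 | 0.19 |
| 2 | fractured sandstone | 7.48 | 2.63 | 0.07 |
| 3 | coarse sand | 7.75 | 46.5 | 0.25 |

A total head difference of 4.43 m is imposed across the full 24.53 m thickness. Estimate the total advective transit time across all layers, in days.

With flow normal to the layers, continuity requires the same specific discharge q through every layer.
Σ(b_i/K_i) = 9.30/1.19 + 7.48/2.63 + 7.75/46.5 = 10.83 d.
q = Δh / Σ(b_i/K_i) = 4.43 / 10.83 = 0.4092 m/day.
In each layer the seepage velocity is v_i = q/n_i, so the layer transit time is t_i = b_i·n_i / q:
  layer 1 (weathered basalt): t_1 = 9.30 × 0.19 / 0.4092 = 4.318 d
  layer 2 (fractured sandstone): t_2 = 7.48 × 0.07 / 0.4092 = 1.280 d
  layer 3 (coarse sand): t_3 = 7.75 × 0.25 / 0.4092 = 4.735 d
Total t = Σ t_i = 10.33 days.

10.3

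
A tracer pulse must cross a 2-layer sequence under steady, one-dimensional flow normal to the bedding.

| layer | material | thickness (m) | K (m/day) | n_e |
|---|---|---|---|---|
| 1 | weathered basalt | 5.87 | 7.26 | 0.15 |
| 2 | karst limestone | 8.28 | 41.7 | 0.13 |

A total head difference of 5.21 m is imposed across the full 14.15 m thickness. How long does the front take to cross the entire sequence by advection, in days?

0.378

With flow normal to the layers, continuity requires the same specific discharge q through every layer.
Σ(b_i/K_i) = 5.87/7.26 + 8.28/41.7 = 1.007 d.
q = Δh / Σ(b_i/K_i) = 5.21 / 1.007 = 5.173 m/day.
In each layer the seepage velocity is v_i = q/n_i, so the layer transit time is t_i = b_i·n_i / q:
  layer 1 (weathered basalt): t_1 = 5.87 × 0.15 / 5.173 = 0.1702 d
  layer 2 (karst limestone): t_2 = 8.28 × 0.13 / 5.173 = 0.2081 d
Total t = Σ t_i = 0.3783 days.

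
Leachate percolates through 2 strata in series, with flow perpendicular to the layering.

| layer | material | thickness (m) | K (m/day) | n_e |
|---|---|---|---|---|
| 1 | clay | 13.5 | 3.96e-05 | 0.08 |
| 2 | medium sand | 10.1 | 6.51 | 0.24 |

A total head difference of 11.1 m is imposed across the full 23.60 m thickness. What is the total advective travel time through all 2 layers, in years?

295

With flow normal to the layers, continuity requires the same specific discharge q through every layer.
Σ(b_i/K_i) = 13.5/3.96e-05 + 10.1/6.51 = 3.409e+05 d.
q = Δh / Σ(b_i/K_i) = 11.1 / 3.409e+05 = 3.256e-05 m/day.
In each layer the seepage velocity is v_i = q/n_i, so the layer transit time is t_i = b_i·n_i / q:
  layer 1 (clay): t_1 = 13.5 × 0.08 / 3.256e-05 = 33170 d
  layer 2 (medium sand): t_2 = 10.1 × 0.24 / 3.256e-05 = 74448 d
Total t = Σ t_i = 1.076e+05 days = 294.6 years.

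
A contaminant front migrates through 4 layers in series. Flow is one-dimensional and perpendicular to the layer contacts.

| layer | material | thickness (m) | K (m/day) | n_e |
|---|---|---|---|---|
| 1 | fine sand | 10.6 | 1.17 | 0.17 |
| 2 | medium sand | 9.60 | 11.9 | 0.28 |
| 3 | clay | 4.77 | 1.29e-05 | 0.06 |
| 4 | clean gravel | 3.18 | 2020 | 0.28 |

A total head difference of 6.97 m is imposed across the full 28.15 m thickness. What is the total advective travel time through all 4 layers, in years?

823

With flow normal to the layers, continuity requires the same specific discharge q through every layer.
Σ(b_i/K_i) = 10.6/1.17 + 9.60/11.9 + 4.77/1.29e-05 + 3.18/2020 = 3.698e+05 d.
q = Δh / Σ(b_i/K_i) = 6.97 / 3.698e+05 = 1.885e-05 m/day.
In each layer the seepage velocity is v_i = q/n_i, so the layer transit time is t_i = b_i·n_i / q:
  layer 1 (fine sand): t_1 = 10.6 × 0.17 / 1.885e-05 = 95601 d
  layer 2 (medium sand): t_2 = 9.60 × 0.28 / 1.885e-05 = 1.426e+05 d
  layer 3 (clay): t_3 = 4.77 × 0.06 / 1.885e-05 = 15184 d
  layer 4 (clean gravel): t_4 = 3.18 × 0.28 / 1.885e-05 = 47238 d
Total t = Σ t_i = 3.006e+05 days = 823.1 years.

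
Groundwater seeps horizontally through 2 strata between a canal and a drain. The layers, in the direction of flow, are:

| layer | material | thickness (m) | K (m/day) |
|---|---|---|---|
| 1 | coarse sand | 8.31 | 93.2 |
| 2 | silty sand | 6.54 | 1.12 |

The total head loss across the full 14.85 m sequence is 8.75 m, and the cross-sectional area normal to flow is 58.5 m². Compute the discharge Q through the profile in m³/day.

86.3

Flow is perpendicular to layering, so the layers act in series and the equivalent K is the thickness-weighted harmonic mean.
Total thickness L = 8.31 + 6.54 = 14.85 m.
Σ(b_i/K_i) = 8.31/93.2 + 6.54/1.12 = 5.928 d.
K_eq = L / Σ(b_i/K_i) = 14.85 / 5.928 = 2.505 m/day.
Q = K_eq · A · (Δh/L) = 2.505 × 58.5 × (8.75/14.85) = 86.34 m³/day.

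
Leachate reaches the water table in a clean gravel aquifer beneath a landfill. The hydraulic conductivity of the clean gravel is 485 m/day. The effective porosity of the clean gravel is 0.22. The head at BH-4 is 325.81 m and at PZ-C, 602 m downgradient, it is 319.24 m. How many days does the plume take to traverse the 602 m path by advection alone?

25.0

Hydraulic gradient i = (325.81 − 319.24) / 602 = 6.57 / 602 = 0.01091.
Darcy flux q = K · i = 485.0 × 0.01091 = 5.293 m/day.
Seepage velocity v = q / n_e = 5.293 / 0.22 = 24.06 m/day.
Travel time t = L / v = 602 / 24.06 = 25.02 days.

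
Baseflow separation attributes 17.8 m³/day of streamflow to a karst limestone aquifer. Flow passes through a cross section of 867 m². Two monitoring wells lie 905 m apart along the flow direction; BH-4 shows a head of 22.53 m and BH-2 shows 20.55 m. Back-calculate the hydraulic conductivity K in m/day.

9.38

Hydraulic gradient i = (22.53 − 20.55) / 905 = 1.98 / 905 = 0.002188.
From Q = K·A·i, K = Q / (A·i) = 17.8 / (867.0 × 0.002188) = 9.384 m/day.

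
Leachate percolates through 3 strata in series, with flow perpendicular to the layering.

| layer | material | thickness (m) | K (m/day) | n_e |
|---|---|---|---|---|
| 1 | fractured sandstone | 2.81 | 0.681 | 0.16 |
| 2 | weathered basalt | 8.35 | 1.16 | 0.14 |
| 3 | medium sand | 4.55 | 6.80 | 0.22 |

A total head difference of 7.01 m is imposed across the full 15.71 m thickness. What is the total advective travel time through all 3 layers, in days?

4.48

With flow normal to the layers, continuity requires the same specific discharge q through every layer.
Σ(b_i/K_i) = 2.81/0.681 + 8.35/1.16 + 4.55/6.80 = 11.99 d.
q = Δh / Σ(b_i/K_i) = 7.01 / 11.99 = 0.5845 m/day.
In each layer the seepage velocity is v_i = q/n_i, so the layer transit time is t_i = b_i·n_i / q:
  layer 1 (fractured sandstone): t_1 = 2.81 × 0.16 / 0.5845 = 0.7692 d
  layer 2 (weathered basalt): t_2 = 8.35 × 0.14 / 0.5845 = 2.000 d
  layer 3 (medium sand): t_3 = 4.55 × 0.22 / 0.5845 = 1.713 d
Total t = Σ t_i = 4.482 days.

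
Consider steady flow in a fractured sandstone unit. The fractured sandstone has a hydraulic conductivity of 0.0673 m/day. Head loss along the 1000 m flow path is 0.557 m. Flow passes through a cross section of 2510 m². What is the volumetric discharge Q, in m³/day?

0.0941

Hydraulic gradient i = Δh / L = 0.557 / 1000 = 0.0005570.
Darcy's law: Q = K · A · i = 0.06730 × 2510 × 0.0005570 = 0.09409 m³/day.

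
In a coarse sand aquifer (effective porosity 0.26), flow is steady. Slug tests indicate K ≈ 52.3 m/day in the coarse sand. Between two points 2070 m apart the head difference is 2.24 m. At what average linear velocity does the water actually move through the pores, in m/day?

Hydraulic gradient i = Δh / L = 2.24 / 2070 = 0.001082.
Darcy flux q = K · i = 52.30 × 0.001082 = 0.05660 m/day.
Seepage velocity v = q / n_e = 0.05660 / 0.26 = 0.2177 m/day.

0.218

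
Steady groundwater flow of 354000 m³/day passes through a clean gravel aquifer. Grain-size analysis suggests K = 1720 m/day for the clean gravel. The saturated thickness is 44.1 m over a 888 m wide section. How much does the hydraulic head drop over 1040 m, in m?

5.47

Cross-sectional area A = 888 × 44.1 = 39161 m².
From Q = K·A·i, i = Q / (K·A) = 354000 / (1720 × 39161) = 0.005256.
Head loss Δh = i · L = 0.005256 × 1040 = 5.466 m.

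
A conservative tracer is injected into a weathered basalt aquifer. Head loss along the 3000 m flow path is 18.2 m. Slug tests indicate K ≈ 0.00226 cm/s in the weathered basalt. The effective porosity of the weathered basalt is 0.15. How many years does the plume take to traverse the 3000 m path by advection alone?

Convert K: 0.00226 cm/s × 864 = 1.953 m/day.
Hydraulic gradient i = Δh / L = 18.2 / 3000 = 0.006067.
Darcy flux q = K · i = 1.953 × 0.006067 = 0.01185 m/day.
Seepage velocity v = q / n_e = 0.01185 / 0.15 = 0.07897 m/day.
Travel time t = L / v = 3000 / 0.07897 = 37987 days = 104.0 years.

104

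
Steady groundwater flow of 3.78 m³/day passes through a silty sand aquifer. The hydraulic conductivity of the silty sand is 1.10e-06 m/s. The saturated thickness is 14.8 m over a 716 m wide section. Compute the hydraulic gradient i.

Convert K: 1.10e-06 m/s × 86400 = 0.09504 m/day.
Cross-sectional area A = 716 × 14.8 = 10597 m².
From Q = K·A·i, i = Q / (K·A) = 3.78 / (0.09504 × 10597) = 0.003753.

0.00375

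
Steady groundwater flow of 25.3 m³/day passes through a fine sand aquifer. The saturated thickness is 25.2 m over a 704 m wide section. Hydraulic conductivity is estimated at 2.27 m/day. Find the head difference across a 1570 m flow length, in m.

Cross-sectional area A = 704 × 25.2 = 17741 m².
From Q = K·A·i, i = Q / (K·A) = 25.3 / (2.270 × 17741) = 0.0006282.
Head loss Δh = i · L = 0.0006282 × 1570 = 0.9863 m.

0.986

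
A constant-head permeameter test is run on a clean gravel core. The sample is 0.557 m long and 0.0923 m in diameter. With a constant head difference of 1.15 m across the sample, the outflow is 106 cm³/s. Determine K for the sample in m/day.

Cross-sectional area A = π·(d/2)² = π × (0.0923/2)² = 0.006691 m².
Convert discharge: 106 cm³/s = 0.0001060 m³/s.
Darcy's law rearranged: K = Q·L / (A·Δh) = 0.0001060 × 0.557 / (0.006691 × 1.15) = 0.007673 m/s = 663.0 m/day.

663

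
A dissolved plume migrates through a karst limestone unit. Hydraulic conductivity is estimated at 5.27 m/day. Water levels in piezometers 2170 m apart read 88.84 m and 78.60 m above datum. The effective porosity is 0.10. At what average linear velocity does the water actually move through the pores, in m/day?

0.249

Hydraulic gradient i = (88.84 − 78.60) / 2170 = 10.24 / 2170 = 0.004719.
Darcy flux q = K · i = 5.270 × 0.004719 = 0.02487 m/day.
Seepage velocity v = q / n_e = 0.02487 / 0.10 = 0.2487 m/day.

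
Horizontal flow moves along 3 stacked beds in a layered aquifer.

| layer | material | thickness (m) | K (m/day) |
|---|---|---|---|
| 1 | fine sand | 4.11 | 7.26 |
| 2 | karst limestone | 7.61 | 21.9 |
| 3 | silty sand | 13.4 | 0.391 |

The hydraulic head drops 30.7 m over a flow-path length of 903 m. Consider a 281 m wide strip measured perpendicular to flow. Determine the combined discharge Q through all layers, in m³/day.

Flow is parallel to layering, so each bed carries its own Darcy discharge and the transmissivities add.
Σ(K_i·b_i) = 7.26×4.11 + 21.9×7.61 + 0.391×13.4 = 201.7 m²/day.
Hydraulic gradient i = Δh / L = 30.7 / 903 = 0.03400.
Q = Σ(K_i·b_i) · W · i = 201.7 × 281 × 0.03400 = 1927 m³/day.

1930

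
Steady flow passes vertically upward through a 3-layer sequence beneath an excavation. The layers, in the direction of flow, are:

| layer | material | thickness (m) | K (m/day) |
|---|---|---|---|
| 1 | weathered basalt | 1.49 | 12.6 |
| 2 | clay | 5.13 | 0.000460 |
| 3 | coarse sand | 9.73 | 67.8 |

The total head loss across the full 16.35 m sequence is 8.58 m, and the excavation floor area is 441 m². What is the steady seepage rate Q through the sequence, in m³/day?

Flow is perpendicular to layering, so the layers act in series and the equivalent K is the thickness-weighted harmonic mean.
Total thickness L = 1.49 + 5.13 + 9.73 = 16.35 m.
Σ(b_i/K_i) = 1.49/12.6 + 5.13/0.000460 + 9.73/67.8 = 11152 d.
K_eq = L / Σ(b_i/K_i) = 16.35 / 11152 = 0.001466 m/day.
Q = K_eq · A · (Δh/L) = 0.001466 × 441 × (8.58/16.35) = 0.3393 m³/day.

0.339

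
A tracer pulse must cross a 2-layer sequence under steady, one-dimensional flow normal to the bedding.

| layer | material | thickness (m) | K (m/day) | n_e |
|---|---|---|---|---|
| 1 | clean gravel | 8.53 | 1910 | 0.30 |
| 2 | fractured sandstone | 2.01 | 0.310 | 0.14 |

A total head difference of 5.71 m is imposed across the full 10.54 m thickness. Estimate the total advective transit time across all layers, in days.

3.23

With flow normal to the layers, continuity requires the same specific discharge q through every layer.
Σ(b_i/K_i) = 8.53/1910 + 2.01/0.310 = 6.488 d.
q = Δh / Σ(b_i/K_i) = 5.71 / 6.488 = 0.8800 m/day.
In each layer the seepage velocity is v_i = q/n_i, so the layer transit time is t_i = b_i·n_i / q:
  layer 1 (clean gravel): t_1 = 8.53 × 0.30 / 0.8800 = 2.908 d
  layer 2 (fractured sandstone): t_2 = 2.01 × 0.14 / 0.8800 = 0.3198 d
Total t = Σ t_i = 3.228 days.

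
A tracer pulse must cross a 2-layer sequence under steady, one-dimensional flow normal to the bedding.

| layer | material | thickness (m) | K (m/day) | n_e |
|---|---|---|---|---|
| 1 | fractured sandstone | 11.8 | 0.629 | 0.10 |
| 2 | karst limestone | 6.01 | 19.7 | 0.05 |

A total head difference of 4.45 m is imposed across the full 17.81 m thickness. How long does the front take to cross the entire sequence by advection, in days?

6.34

With flow normal to the layers, continuity requires the same specific discharge q through every layer.
Σ(b_i/K_i) = 11.8/0.629 + 6.01/19.7 = 19.07 d.
q = Δh / Σ(b_i/K_i) = 4.45 / 19.07 = 0.2334 m/day.
In each layer the seepage velocity is v_i = q/n_i, so the layer transit time is t_i = b_i·n_i / q:
  layer 1 (fractured sandstone): t_1 = 11.8 × 0.10 / 0.2334 = 5.055 d
  layer 2 (karst limestone): t_2 = 6.01 × 0.05 / 0.2334 = 1.287 d
Total t = Σ t_i = 6.343 days.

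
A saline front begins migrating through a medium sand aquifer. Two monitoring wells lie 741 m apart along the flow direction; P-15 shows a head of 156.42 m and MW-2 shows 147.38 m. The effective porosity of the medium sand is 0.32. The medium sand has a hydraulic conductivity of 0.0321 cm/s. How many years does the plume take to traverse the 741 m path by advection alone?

1.92

Convert K: 0.0321 cm/s × 864 = 27.73 m/day.
Hydraulic gradient i = (156.42 − 147.38) / 741 = 9.04 / 741 = 0.01220.
Darcy flux q = K · i = 27.73 × 0.01220 = 0.3384 m/day.
Seepage velocity v = q / n_e = 0.3384 / 0.32 = 1.057 m/day.
Travel time t = L / v = 741 / 1.057 = 700.8 days = 1.919 years.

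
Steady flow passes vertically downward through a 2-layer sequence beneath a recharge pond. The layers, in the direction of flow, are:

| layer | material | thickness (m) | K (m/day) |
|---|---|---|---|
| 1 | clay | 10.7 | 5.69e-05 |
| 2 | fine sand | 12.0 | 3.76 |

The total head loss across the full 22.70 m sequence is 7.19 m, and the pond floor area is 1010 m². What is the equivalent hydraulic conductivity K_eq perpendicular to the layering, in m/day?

Flow is perpendicular to layering, so the layers act in series and the equivalent K is the thickness-weighted harmonic mean.
Total thickness L = 10.7 + 12.0 = 22.70 m.
Σ(b_i/K_i) = 10.7/5.69e-05 + 12.0/3.76 = 1.881e+05 d.
K_eq = L / Σ(b_i/K_i) = 22.70 / 1.881e+05 = 0.0001207 m/day.

0.000121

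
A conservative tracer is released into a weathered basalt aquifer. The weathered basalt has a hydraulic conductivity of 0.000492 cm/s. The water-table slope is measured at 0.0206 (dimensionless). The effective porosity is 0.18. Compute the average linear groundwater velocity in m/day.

Convert K: 0.000492 cm/s × 864 = 0.4251 m/day.
Hydraulic gradient i = 0.0206.
Darcy flux q = K · i = 0.4251 × 0.02060 = 0.008757 m/day.
Seepage velocity v = q / n_e = 0.008757 / 0.18 = 0.04865 m/day.

0.0486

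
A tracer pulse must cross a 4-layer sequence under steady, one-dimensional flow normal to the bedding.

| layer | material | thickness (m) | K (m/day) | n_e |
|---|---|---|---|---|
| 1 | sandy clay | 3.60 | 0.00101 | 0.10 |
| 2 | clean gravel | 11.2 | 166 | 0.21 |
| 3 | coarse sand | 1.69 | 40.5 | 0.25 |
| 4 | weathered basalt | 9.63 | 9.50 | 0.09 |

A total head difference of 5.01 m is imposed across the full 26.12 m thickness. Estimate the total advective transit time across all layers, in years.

With flow normal to the layers, continuity requires the same specific discharge q through every layer.
Σ(b_i/K_i) = 3.60/0.00101 + 11.2/166 + 1.69/40.5 + 9.63/9.50 = 3565 d.
q = Δh / Σ(b_i/K_i) = 5.01 / 3565 = 0.001405 m/day.
In each layer the seepage velocity is v_i = q/n_i, so the layer transit time is t_i = b_i·n_i / q:
  layer 1 (sandy clay): t_1 = 3.60 × 0.10 / 0.001405 = 256.2 d
  layer 2 (clean gravel): t_2 = 11.2 × 0.21 / 0.001405 = 1674 d
  layer 3 (coarse sand): t_3 = 1.69 × 0.25 / 0.001405 = 300.7 d
  layer 4 (weathered basalt): t_4 = 9.63 × 0.09 / 0.001405 = 616.8 d
Total t = Σ t_i = 2848 days = 7.796 years.

7.80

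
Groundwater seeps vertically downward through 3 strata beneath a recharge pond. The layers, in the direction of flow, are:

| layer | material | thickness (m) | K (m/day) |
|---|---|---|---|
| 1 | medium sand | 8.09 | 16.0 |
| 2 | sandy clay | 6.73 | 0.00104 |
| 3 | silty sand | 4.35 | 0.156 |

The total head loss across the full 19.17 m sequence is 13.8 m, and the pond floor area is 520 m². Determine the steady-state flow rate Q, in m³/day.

Flow is perpendicular to layering, so the layers act in series and the equivalent K is the thickness-weighted harmonic mean.
Total thickness L = 8.09 + 6.73 + 4.35 = 19.17 m.
Σ(b_i/K_i) = 8.09/16.0 + 6.73/0.00104 + 4.35/0.156 = 6500 d.
K_eq = L / Σ(b_i/K_i) = 19.17 / 6500 = 0.002949 m/day.
Q = K_eq · A · (Δh/L) = 0.002949 × 520 × (13.8/19.17) = 1.104 m³/day.

1.10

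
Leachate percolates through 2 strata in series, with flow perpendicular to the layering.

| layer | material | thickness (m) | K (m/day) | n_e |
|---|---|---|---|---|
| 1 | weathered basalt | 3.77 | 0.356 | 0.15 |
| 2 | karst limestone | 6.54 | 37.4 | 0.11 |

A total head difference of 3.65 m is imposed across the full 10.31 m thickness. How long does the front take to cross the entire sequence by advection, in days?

3.79

With flow normal to the layers, continuity requires the same specific discharge q through every layer.
Σ(b_i/K_i) = 3.77/0.356 + 6.54/37.4 = 10.76 d.
q = Δh / Σ(b_i/K_i) = 3.65 / 10.76 = 0.3391 m/day.
In each layer the seepage velocity is v_i = q/n_i, so the layer transit time is t_i = b_i·n_i / q:
  layer 1 (weathered basalt): t_1 = 3.77 × 0.15 / 0.3391 = 1.668 d
  layer 2 (karst limestone): t_2 = 6.54 × 0.11 / 0.3391 = 2.122 d
Total t = Σ t_i = 3.789 days.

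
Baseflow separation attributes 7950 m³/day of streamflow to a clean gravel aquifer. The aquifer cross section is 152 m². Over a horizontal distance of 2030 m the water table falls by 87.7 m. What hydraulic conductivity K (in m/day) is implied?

1210

Hydraulic gradient i = Δh / L = 87.7 / 2030 = 0.04320.
From Q = K·A·i, K = Q / (A·i) = 7950 / (152.0 × 0.04320) = 1211 m/day.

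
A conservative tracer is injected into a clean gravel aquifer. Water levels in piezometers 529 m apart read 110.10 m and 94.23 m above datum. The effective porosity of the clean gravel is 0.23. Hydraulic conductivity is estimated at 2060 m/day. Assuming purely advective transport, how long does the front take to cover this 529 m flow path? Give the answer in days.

Hydraulic gradient i = (110.10 − 94.23) / 529 = 15.87 / 529 = 0.03000.
Darcy flux q = K · i = 2060 × 0.03000 = 61.80 m/day.
Seepage velocity v = q / n_e = 61.80 / 0.23 = 268.7 m/day.
Travel time t = L / v = 529 / 268.7 = 1.969 days.

1.97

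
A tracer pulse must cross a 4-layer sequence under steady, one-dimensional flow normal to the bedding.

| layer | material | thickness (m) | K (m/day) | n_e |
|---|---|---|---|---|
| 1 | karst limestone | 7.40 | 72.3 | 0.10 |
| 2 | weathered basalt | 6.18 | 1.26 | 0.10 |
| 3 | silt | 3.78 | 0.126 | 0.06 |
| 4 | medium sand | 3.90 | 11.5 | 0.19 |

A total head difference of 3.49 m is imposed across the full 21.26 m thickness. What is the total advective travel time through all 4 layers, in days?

With flow normal to the layers, continuity requires the same specific discharge q through every layer.
Σ(b_i/K_i) = 7.40/72.3 + 6.18/1.26 + 3.78/0.126 + 3.90/11.5 = 35.35 d.
q = Δh / Σ(b_i/K_i) = 3.49 / 35.35 = 0.09874 m/day.
In each layer the seepage velocity is v_i = q/n_i, so the layer transit time is t_i = b_i·n_i / q:
  layer 1 (karst limestone): t_1 = 7.40 × 0.10 / 0.09874 = 7.495 d
  layer 2 (weathered basalt): t_2 = 6.18 × 0.10 / 0.09874 = 6.259 d
  layer 3 (silt): t_3 = 3.78 × 0.06 / 0.09874 = 2.297 d
  layer 4 (medium sand): t_4 = 3.90 × 0.19 / 0.09874 = 7.505 d
Total t = Σ t_i = 23.56 days.

23.6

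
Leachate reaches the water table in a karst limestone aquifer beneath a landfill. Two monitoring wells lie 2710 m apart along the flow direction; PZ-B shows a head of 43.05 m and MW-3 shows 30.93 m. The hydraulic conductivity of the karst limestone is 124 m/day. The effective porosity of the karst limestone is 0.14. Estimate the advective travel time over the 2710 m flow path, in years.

Hydraulic gradient i = (43.05 − 30.93) / 2710 = 12.12 / 2710 = 0.004472.
Darcy flux q = K · i = 124.0 × 0.004472 = 0.5546 m/day.
Seepage velocity v = q / n_e = 0.5546 / 0.14 = 3.961 m/day.
Travel time t = L / v = 2710 / 3.961 = 684.1 days = 1.873 years.

1.87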